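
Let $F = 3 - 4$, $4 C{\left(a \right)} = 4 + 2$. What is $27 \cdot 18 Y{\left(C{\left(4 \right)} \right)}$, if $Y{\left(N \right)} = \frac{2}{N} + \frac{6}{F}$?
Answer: $-2268$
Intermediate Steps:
$C{\left(a \right)} = \frac{3}{2}$ ($C{\left(a \right)} = \frac{4 + 2}{4} = \frac{1}{4} \cdot 6 = \frac{3}{2}$)
$F = -1$
$Y{\left(N \right)} = -6 + \frac{2}{N}$ ($Y{\left(N \right)} = \frac{2}{N} + \frac{6}{-1} = \frac{2}{N} + 6 \left(-1\right) = \frac{2}{N} - 6 = -6 + \frac{2}{N}$)
$27 \cdot 18 Y{\left(C{\left(4 \right)} \right)} = 27 \cdot 18 \left(-6 + \frac{2}{\frac{3}{2}}\right) = 486 \left(-6 + 2 \cdot \frac{2}{3}\right) = 486 \left(-6 + \frac{4}{3}\right) = 486 \left(- \frac{14}{3}\right) = -2268$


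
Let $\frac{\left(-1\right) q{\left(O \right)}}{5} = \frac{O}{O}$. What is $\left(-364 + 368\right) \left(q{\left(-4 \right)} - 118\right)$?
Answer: $-492$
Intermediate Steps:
$q{\left(O \right)} = -5$ ($q{\left(O \right)} = - 5 \frac{O}{O} = \left(-5\right) 1 = -5$)
$\left(-364 + 368\right) \left(q{\left(-4 \right)} - 118\right) = \left(-364 + 368\right) \left(-5 - 118\right) = 4 \left(-5 - 118\right) = 4 \left(-123\right) = -492$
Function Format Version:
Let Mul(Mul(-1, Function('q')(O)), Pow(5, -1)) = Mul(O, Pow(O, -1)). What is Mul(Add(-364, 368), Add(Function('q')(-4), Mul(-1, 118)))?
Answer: -492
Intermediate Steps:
Function('q')(O) = -5 (Function('q')(O) = Mul(-5, Mul(O, Pow(O, -1))) = Mul(-5, 1) = -5)
Mul(Add(-364, 368), Add(Function('q')(-4), Mul(-1, 118))) = Mul(Add(-364, 368), Add(-5, Mul(-1, 118))) = Mul(4, Add(-5, -118)) = Mul(4, -123) = -492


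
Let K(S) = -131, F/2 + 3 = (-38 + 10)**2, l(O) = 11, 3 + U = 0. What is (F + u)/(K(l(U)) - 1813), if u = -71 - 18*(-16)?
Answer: -593/648 ≈ -0.91512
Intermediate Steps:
U = -3 (U = -3 + 0 = -3)
u = 217 (u = -71 + 288 = 217)
F = 1562 (F = -6 + 2*(-38 + 10)**2 = -6 + 2*(-28)**2 = -6 + 2*784 = -6 + 1568 = 1562)
(F + u)/(K(l(U)) - 1813) = (1562 + 217)/(-131 - 1813) = 1779/(-1944) = 1779*(-1/1944) = -593/648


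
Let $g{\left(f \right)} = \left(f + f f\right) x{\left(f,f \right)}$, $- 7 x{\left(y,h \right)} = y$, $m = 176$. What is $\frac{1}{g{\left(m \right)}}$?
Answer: $- \frac{7}{5482752} \approx -1.2767 \cdot 10^{-6}$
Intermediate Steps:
$x{\left(y,h \right)} = - \frac{y}{7}$
$g{\left(f \right)} = - \frac{f \left(f + f^{2}\right)}{7}$ ($g{\left(f \right)} = \left(f + f f\right) \left(- \frac{f}{7}\right) = \left(f + f^{2}\right) \left(- \frac{f}{7}\right) = - \frac{f \left(f + f^{2}\right)}{7}$)
$\frac{1}{g{\left(m \right)}} = \frac{1}{\frac{1}{7} \cdot 176^{2} \left(-1 - 176\right)} = \frac{1}{\frac{1}{7} \cdot 30976 \left(-1 - 176\right)} = \frac{1}{\frac{1}{7} \cdot 30976 \left(-177\right)} = \frac{1}{- \frac{5482752}{7}} = - \frac{7}{5482752}$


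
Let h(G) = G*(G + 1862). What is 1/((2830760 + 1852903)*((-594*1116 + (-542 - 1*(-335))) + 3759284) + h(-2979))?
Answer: 1/14501434249242 ≈ 6.8959e-14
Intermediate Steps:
h(G) = G*(1862 + G)
1/((2830760 + 1852903)*((-594*1116 + (-542 - 1*(-335))) + 3759284) + h(-2979)) = 1/((2830760 + 1852903)*((-594*1116 + (-542 - 1*(-335))) + 3759284) - 2979*(1862 - 2979)) = 1/(4683663*((-662904 + (-542 + 335)) + 3759284) - 2979*(-1117)) = 1/(4683663*((-662904 - 207) + 3759284) + 3327543) = 1/(4683663*(-663111 + 3759284) + 3327543) = 1/(4683663*3096173 + 3327543) = 1/(14501430921699 + 3327543) = 1/14501434249242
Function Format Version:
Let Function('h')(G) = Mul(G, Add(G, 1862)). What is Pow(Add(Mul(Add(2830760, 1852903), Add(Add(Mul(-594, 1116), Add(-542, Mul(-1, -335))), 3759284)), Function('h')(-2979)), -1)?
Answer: Rational(1, 14501434249242) ≈ 6.8959e-14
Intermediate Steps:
Function('h')(G) = Mul(G, Add(1862, G))
Pow(Add(Mul(Add(2830760, 1852903), Add(Add(Mul(-594, 1116), Add(-542, Mul(-1, -335))), 3759284)), Function('h')(-2979)), -1) = Pow(Add(Mul(Add(2830760, 1852903), Add(Add(Mul(-594, 1116), Add(-542, Mul(-1, -335))), 3759284)), Mul(-2979, Add(1862, -2979))), -1) = Pow(Add(Mul(4683663, Add(Add(-662904, Add(-542, 335)), 3759284)), Mul(-2979, -1117)), -1) = Pow(Add(Mul(4683663, Add(Add(-662904, -207), 3759284)), 3327543), -1) = Pow(Add(Mul(4683663, Add(-663111, 3759284)), 3327543), -1) = Pow(Add(Mul(4683663, 3096173), 3327543), -1) = Pow(Add(14501430921699, 3327543), -1) = Pow(14501434249242, -1) = Rational(1, 14501434249242)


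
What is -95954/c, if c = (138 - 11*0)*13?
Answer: -47977/897 ≈ -53.486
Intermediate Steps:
c = 1794 (c = (138 + 0)*13 = 138*13 = 1794)
-95954/c = -95954/1794 = -95954*1/1794 = -47977/897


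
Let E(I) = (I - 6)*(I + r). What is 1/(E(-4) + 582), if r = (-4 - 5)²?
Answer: -1/188 ≈ -0.0053191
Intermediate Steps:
r = 81 (r = (-9)² = 81)
E(I) = (-6 + I)*(81 + I) (E(I) = (I - 6)*(I + 81) = (-6 + I)*(81 + I))
1/(E(-4) + 582) = 1/((-486 + (-4)² + 75*(-4)) + 582) = 1/((-486 + 16 - 300) + 582) = 1/(-770 + 582) = 1/(-188) = -1/188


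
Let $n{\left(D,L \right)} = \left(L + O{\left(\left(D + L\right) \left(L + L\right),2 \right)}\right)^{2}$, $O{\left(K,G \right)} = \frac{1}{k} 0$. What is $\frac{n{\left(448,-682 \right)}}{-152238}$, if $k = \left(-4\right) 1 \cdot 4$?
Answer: $- \frac{232562}{76119} \approx -3.0552$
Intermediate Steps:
$k = -16$ ($k = \left(-4\right) 4 = -16$)
$O{\left(K,G \right)} = 0$ ($O{\left(K,G \right)} = \frac{1}{-16} \cdot 0 = \left(- \frac{1}{16}\right) 0 = 0$)
$n{\left(D,L \right)} = L^{2}$ ($n{\left(D,L \right)} = \left(L + 0\right)^{2} = L^{2}$)
$\frac{n{\left(448,-682 \right)}}{-152238} = \frac{\left(-682\right)^{2}}{-152238} = 465124 \left(- \frac{1}{152238}\right) = - \frac{232562}{76119}$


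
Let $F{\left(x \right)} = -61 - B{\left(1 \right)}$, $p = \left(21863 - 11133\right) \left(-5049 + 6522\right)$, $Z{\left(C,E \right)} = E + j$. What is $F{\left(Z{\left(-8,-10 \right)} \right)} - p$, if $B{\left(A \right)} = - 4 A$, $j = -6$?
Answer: $-15805347$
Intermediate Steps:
$Z{\left(C,E \right)} = -6 + E$ ($Z{\left(C,E \right)} = E - 6 = -6 + E$)
$p = 15805290$ ($p = 10730 \cdot 1473 = 15805290$)
$F{\left(x \right)} = -57$ ($F{\left(x \right)} = -61 - \left(-4\right) 1 = -61 - -4 = -61 + 4 = -57$)
$F{\left(Z{\left(-8,-10 \right)} \right)} - p = -57 - 15805290 = -15805347$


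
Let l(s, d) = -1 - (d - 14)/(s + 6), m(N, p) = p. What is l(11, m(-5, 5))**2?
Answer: 64/289 ≈ 0.22145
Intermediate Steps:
l(s, d) = -1 - (-14 + d)/(6 + s)
l(11, m(-5, 5))**2 = ((8 - 1*5 - 1*11)/(6 + 11))**2 = ((8 - 5 - 11)/17)**2 = ((1/17)*(-8))**2 = (-8/17)**2 = 64/289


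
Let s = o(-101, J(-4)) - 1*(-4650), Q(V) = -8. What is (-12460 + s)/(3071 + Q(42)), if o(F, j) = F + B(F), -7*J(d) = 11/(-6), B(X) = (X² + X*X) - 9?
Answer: 12482/3063 ≈ 4.0751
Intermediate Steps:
B(X) = -9 + 2*X² (B(X) = (X² + X²) - 9 = 2*X² - 9 = -9 + 2*X²)
J(d) = 11/42 (J(d) = -11/(7*(-6)) = -11*(-1)/(7*6) = -⅐*(-11/6) = 11/42)
o(F, j) = -9 + F + 2*F² (o(F, j) = F + (-9 + 2*F²) = -9 + F + 2*F²)
s = 24942 (s = (-9 - 101 + 2*(-101)²) - 1*(-4650) = (-9 - 101 + 2*10201) + 4650 = (-9 - 101 + 20402) + 4650 = 20292 + 4650 = 24942)
(-12460 + s)/(3071 + Q(42)) = (-12460 + 24942)/(3071 - 8) = 12482/3063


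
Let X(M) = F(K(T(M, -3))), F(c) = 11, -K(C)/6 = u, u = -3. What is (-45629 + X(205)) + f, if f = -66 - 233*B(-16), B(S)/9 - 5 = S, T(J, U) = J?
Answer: -22617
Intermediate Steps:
K(C) = 18 (K(C) = -6*(-3) = 18)
X(M) = 11
B(S) = 45 + 9*S
f = 23001 (f = -66 - 233*(45 + 9*(-16)) = -66 - 233*(45 - 144) = -66 - 233*(-99) = -66 + 23067 = 23001)
(-45629 + X(205)) + f = (-45629 + 11) + 23001 = -45618 + 23001 = -22617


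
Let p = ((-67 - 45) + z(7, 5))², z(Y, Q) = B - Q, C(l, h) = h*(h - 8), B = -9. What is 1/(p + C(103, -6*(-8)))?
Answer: 1/17796 ≈ 5.6192e-5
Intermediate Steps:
C(l, h) = h*(-8 + h)
z(Y, Q) = -9 - Q
p = 15876 (p = ((-67 - 45) + (-9 - 1*5))² = (-112 + (-9 - 5))² = (-112 - 14)² = (-126)² = 15876)
1/(p + C(103, -6*(-8))) = 1/(15876 + (-6*(-8))*(-8 - 6*(-8))) = 1/(15876 + 48*(-8 + 48)) = 1/(15876 + 48*40) = 1/(15876 + 1920) = 1/17796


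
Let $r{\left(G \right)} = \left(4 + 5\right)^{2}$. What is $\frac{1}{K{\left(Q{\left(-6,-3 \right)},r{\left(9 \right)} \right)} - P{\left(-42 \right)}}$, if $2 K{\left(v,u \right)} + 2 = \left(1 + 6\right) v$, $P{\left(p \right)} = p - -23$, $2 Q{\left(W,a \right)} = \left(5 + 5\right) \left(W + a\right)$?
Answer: $- \frac{2}{279} \approx -0.0071685$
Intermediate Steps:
$Q{\left(W,a \right)} = 5 W + 5 a$ ($Q{\left(W,a \right)} = \frac{\left(5 + 5\right) \left(W + a\right)}{2} = \frac{10 \left(W + a\right)}{2} = \frac{10 W + 10 a}{2} = 5 W + 5 a$)
$r{\left(G \right)} = 81$ ($r{\left(G \right)} = 9^{2} = 81$)
$P{\left(p \right)} = 23 + p$ ($P{\left(p \right)} = p + 23 = 23 + p$)
$K{\left(v,u \right)} = -1 + \frac{7 v}{2}$ ($K{\left(v,u \right)} = -1 + \frac{\left(1 + 6\right) v}{2} = -1 + \frac{7 v}{2}$)
$\frac{1}{K{\left(Q{\left(-6,-3 \right)},r{\left(9 \right)} \right)} - P{\left(-42 \right)}} = \frac{1}{\left(-1 + \frac{7 \left(5 \left(-6\right) + 5 \left(-3\right)\right)}{2}\right) - \left(23 - 42\right)} = \frac{1}{\left(-1 + \frac{7 \left(-30 - 15\right)}{2}\right) - -19} = \frac{1}{\left(-1 + \frac{7}{2} \left(-45\right)\right) + 19} = \frac{1}{\left(-1 - \frac{315}{2}\right) + 19} = \frac{1}{- \frac{317}{2} + 19} = \frac{1}{- \frac{279}{2}} = - \frac{2}{279}$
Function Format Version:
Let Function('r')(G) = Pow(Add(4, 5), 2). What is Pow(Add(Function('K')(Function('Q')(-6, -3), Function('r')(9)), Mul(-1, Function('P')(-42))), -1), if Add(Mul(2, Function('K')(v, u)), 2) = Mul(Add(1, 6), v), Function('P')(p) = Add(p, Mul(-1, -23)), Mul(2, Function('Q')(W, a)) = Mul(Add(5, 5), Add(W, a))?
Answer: Rational(-2, 279) ≈ -0.0071685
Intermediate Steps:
Function('Q')(W, a) = Add(Mul(5, W), Mul(5, a)) (Function('Q')(W, a) = Mul(Rational(1, 2), Mul(Add(5, 5), Add(W, a))) = Mul(Rational(1, 2), Mul(10, Add(W, a))) = Mul(Rational(1, 2), Add(Mul(10, W), Mul(10, a))) = Add(Mul(5, W), Mul(5, a)))
Function('r')(G) = 81 (Function('r')(G) = Pow(9, 2) = 81)
Function('P')(p) = Add(23, p) (Function('P')(p) = Add(p, 23) = Add(23, p))
Function('K')(v, u) = Add(-1, Mul(Rational(7, 2), v)) (Function('K')(v, u) = Add(-1, Mul(Rational(1, 2), Mul(Add(1, 6), v))) = Add(-1, Mul(Rational(1, 2), Mul(7, v))) = Add(-1, Mul(Rational(7, 2), v)))
Pow(Add(Function('K')(Function('Q')(-6, -3), Function('r')(9)), Mul(-1, Function('P')(-42))), -1) = Pow(Add(Add(-1, Mul(Rational(7, 2), Add(Mul(5, -6), Mul(5, -3)))), Mul(-1, Add(23, -42))), -1) = Pow(Add(Add(-1, Mul(Rational(7, 2), Add(-30, -15))), Mul(-1, -19)), -1) = Pow(Add(Add(-1, Mul(Rational(7, 2), -45)), 19), -1) = Pow(Add(Add(-1, Rational(-315, 2)), 19), -1) = Pow(Add(Rational(-317, 2), 19), -1) = Pow(Rational(-279, 2), -1) = Rational(-2, 279)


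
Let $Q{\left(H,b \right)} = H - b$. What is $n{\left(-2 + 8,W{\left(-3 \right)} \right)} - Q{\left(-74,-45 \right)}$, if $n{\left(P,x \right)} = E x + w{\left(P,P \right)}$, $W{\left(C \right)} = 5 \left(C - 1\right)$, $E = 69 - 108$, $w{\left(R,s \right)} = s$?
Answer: $815$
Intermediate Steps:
$E = -39$ ($E = 69 - 108 = -39$)
$W{\left(C \right)} = -5 + 5 C$ ($W{\left(C \right)} = 5 \left(-1 + C\right) = -5 + 5 C$)
$n{\left(P,x \right)} = P - 39 x$ ($n{\left(P,x \right)} = - 39 x + P = P - 39 x$)
$n{\left(-2 + 8,W{\left(-3 \right)} \right)} - Q{\left(-74,-45 \right)} = \left(\left(-2 + 8\right) - 39 \left(-5 + 5 \left(-3\right)\right)\right) - \left(-74 - -45\right) = \left(6 - 39 \left(-5 - 15\right)\right) - \left(-74 + 45\right) = \left(6 - -780\right) - -29 = \left(6 + 780\right) + 29 = 786 + 29 = 815$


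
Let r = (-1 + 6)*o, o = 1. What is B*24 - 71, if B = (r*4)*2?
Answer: 889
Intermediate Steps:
r = 5 (r = (-1 + 6)*1 = 5*1 = 5)
B = 40 (B = (5*4)*2 = 20*2 = 40)
B*24 - 71 = 40*24 - 71 = 960 - 71 = 889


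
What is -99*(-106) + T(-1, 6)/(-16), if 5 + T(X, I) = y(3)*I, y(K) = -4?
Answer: 167933/16 ≈ 10496.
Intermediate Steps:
T(X, I) = -5 - 4*I
-99*(-106) + T(-1, 6)/(-16) = -99*(-106) + (-5 - 4*6)/(-16) = 10494 + (-5 - 24)*(-1/16) = 10494 - 29*(-1/16) = 10494 + 29/16 = 167933/16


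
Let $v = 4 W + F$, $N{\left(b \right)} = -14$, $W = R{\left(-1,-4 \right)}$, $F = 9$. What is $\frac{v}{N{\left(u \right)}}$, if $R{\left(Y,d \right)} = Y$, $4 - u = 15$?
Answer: $- \frac{5}{14} \approx -0.35714$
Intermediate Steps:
$u = -11$ ($u = 4 - 15 = -11$)
$W = -1$
$v = 5$ ($v = 4 \left(-1\right) + 9 = -4 + 9 = 5$)
$\frac{v}{N{\left(u \right)}} = \frac{5}{-14} = 5 \left(- \frac{1}{14}\right) = - \frac{5}{14}$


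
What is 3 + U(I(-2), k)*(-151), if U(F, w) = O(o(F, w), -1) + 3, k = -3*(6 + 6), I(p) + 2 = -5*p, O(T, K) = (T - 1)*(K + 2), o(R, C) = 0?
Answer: -299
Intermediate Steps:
O(T, K) = (-1 + T)*(2 + K)
I(p) = -2 - 5*p
k = -36 (k = -3*12 = -36)
U(F, w) = 2 (U(F, w) = (-2 - 1*(-1) + 2*0 - 1*0) + 3 = (-2 + 1 + 0 + 0) + 3 = -1 + 3 = 2)
3 + U(I(-2), k)*(-151) = 3 + 2*(-151) = 3 - 302 = -299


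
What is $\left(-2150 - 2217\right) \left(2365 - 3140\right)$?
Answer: $3384425$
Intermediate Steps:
$\left(-2150 - 2217\right) \left(2365 - 3140\right) = \left(-4367\right) \left(-775\right) = 3384425$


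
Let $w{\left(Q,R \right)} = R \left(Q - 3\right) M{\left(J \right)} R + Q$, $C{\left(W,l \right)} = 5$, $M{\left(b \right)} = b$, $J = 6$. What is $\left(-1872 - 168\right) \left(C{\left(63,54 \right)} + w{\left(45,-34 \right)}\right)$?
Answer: $-594378480$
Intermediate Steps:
$w{\left(Q,R \right)} = Q + 6 R^{2} \left(-3 + Q\right)$ ($w{\left(Q,R \right)} = R \left(Q - 3\right) 6 R + Q = R \left(-3 + Q\right) 6 R + Q = 6 R \left(-3 + Q\right) R + Q = 6 R^{2} \left(-3 + Q\right) + Q = Q + 6 R^{2} \left(-3 + Q\right)$)
$\left(-1872 - 168\right) \left(C{\left(63,54 \right)} + w{\left(45,-34 \right)}\right) = \left(-1872 - 168\right) \left(5 + \left(45 - 18 \left(-34\right)^{2} + 6 \cdot 45 \left(-34\right)^{2}\right)\right) = - 2040 \left(5 + \left(45 - 20808 + 6 \cdot 45 \cdot 1156\right)\right) = - 2040 \left(5 + \left(45 - 20808 + 312120\right)\right) = - 2040 \left(5 + 291357\right) = \left(-2040\right) 291362 = -594378480$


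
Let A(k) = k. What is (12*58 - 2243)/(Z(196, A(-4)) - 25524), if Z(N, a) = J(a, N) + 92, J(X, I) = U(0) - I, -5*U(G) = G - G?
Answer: 1547/25628 ≈ 0.060364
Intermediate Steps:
U(G) = 0 (U(G) = -(G - G)/5 = -1/5*0 = 0)
J(X, I) = -I (J(X, I) = 0 - I = -I)
Z(N, a) = 92 - N (Z(N, a) = -N + 92 = 92 - N)
(12*58 - 2243)/(Z(196, A(-4)) - 25524) = (12*58 - 2243)/((92 - 1*196) - 25524) = (696 - 2243)/((92 - 196) - 25524) = -1547/(-104 - 25524) = -1547/(-25628) = -1547*(-1/25628) = 1547/25628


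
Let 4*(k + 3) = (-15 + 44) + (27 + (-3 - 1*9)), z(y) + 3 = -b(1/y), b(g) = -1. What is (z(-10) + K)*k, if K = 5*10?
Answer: 384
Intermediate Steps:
K = 50
z(y) = -2 (z(y) = -3 - 1*(-1) = -3 + 1 = -2)
k = 8 (k = -3 + ((-15 + 44) + (27 + (-3 - 1*9)))/4 = -3 + (29 + (27 + (-3 - 9)))/4 = -3 + (29 + (27 - 12))/4 = -3 + (29 + 15)/4 = -3 + (1/4)*44 = -3 + 11 = 8)
(z(-10) + K)*k = (-2 + 50)*8 = 48*8 = 384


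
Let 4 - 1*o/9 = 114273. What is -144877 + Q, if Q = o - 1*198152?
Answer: -1371450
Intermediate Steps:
o = -1028421 (o = 36 - 9*114273 = 36 - 1028457 = -1028421)
Q = -1226573 (Q = -1028421 - 1*198152 = -1028421 - 198152 = -1226573)
-144877 + Q = -144877 - 1226573 = -1371450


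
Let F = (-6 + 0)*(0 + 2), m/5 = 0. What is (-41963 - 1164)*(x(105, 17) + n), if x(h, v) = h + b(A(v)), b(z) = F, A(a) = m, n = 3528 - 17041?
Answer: 578764340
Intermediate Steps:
n = -13513
m = 0 (m = 5*0 = 0)
A(a) = 0
F = -12 (F = -6*2 = -12)
b(z) = -12
x(h, v) = -12 + h (x(h, v) = h - 12 = -12 + h)
(-41963 - 1164)*(x(105, 17) + n) = (-41963 - 1164)*((-12 + 105) - 13513) = -43127*(93 - 13513) = -43127*(-13420) = 578764340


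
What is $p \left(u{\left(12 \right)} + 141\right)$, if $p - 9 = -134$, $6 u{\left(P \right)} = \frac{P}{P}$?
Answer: $- \frac{105875}{6} \approx -17646.0$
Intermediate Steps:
$u{\left(P \right)} = \frac{1}{6}$ ($u{\left(P \right)} = \frac{P \frac{1}{P}}{6} = \frac{1}{6} \cdot 1 = \frac{1}{6}$)
$p = -125$ ($p = 9 - 134 = -125$)
$p \left(u{\left(12 \right)} + 141\right) = - 125 \left(\frac{1}{6} + 141\right) = \left(-125\right) \frac{847}{6} = - \frac{105875}{6}$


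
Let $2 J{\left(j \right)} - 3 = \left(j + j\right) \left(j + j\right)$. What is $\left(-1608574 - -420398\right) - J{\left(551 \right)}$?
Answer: $- \frac{3590759}{2} \approx -1.7954 \cdot 10^{6}$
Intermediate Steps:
$J{\left(j \right)} = \frac{3}{2} + 2 j^{2}$ ($J{\left(j \right)} = \frac{3}{2} + \frac{\left(j + j\right) \left(j + j\right)}{2} = \frac{3}{2} + \frac{2 j 2 j}{2} = \frac{3}{2} + \frac{4 j^{2}}{2} = \frac{3}{2} + 2 j^{2}$)
$\left(-1608574 - -420398\right) - J{\left(551 \right)} = \left(-1608574 - -420398\right) - \left(\frac{3}{2} + 2 \cdot 551^{2}\right) = \left(-1608574 + 420398\right) - \left(\frac{3}{2} + 2 \cdot 303601\right) = -1188176 - \left(\frac{3}{2} + 607202\right) = -1188176 - \frac{1214407}{2} = - \frac{3590759}{2}$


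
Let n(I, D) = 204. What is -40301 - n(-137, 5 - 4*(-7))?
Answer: -40505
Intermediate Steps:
-40301 - n(-137, 5 - 4*(-7)) = -40301 - 1*204 = -40301 - 204 = -40505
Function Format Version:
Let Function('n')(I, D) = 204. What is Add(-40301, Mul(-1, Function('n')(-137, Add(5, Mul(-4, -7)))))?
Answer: -40505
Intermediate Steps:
Add(-40301, Mul(-1, Function('n')(-137, Add(5, Mul(-4, -7))))) = Add(-40301, Mul(-1, 204)) = Add(-40301, -204) = -40505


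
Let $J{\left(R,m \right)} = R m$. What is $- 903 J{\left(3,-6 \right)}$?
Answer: $16254$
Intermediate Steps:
$- 903 J{\left(3,-6 \right)} = - 903 \cdot 3 \left(-6\right) = \left(-903\right) \left(-18\right) = 16254$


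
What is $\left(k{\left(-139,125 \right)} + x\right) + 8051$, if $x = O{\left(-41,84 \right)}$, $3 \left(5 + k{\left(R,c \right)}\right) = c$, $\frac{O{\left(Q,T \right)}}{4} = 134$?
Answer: $\frac{25871}{3} \approx 8623.7$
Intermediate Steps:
$O{\left(Q,T \right)} = 536$ ($O{\left(Q,T \right)} = 4 \cdot 134 = 536$)
$k{\left(R,c \right)} = -5 + \frac{c}{3}$
$x = 536$
$\left(k{\left(-139,125 \right)} + x\right) + 8051 = \left(\left(-5 + \frac{1}{3} \cdot 125\right) + 536\right) + 8051 = \left(\left(-5 + \frac{125}{3}\right) + 536\right) + 8051 = \left(\frac{110}{3} + 536\right) + 8051 = \frac{1718}{3} + 8051 = \frac{25871}{3}$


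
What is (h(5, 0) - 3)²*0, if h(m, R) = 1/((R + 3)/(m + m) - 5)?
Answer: 0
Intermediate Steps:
h(m, R) = 1/(-5 + (3 + R)/(2*m)) (h(m, R) = 1/((3 + R)/((2*m)) - 5) = 1/((3 + R)*(1/(2*m)) - 5) = 1/((3 + R)/(2*m) - 5) = 1/(-5 + (3 + R)/(2*m)))
(h(5, 0) - 3)²*0 = (2*5/(3 + 0 - 10*5) - 3)²*0 = (2*5/(3 + 0 - 50) - 3)²*0 = (2*5/(-47) - 3)²*0 = (2*5*(-1/47) - 3)²*0 = (-10/47 - 3)²*0 = (-151/47)²*0 = (22801/2209)*0 = 0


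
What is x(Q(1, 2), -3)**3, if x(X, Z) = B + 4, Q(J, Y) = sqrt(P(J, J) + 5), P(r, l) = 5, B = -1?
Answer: 27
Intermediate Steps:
Q(J, Y) = sqrt(10) (Q(J, Y) = sqrt(5 + 5) = sqrt(10))
x(X, Z) = 3 (x(X, Z) = -1 + 4 = 3)
x(Q(1, 2), -3)**3 = 3**3 = 27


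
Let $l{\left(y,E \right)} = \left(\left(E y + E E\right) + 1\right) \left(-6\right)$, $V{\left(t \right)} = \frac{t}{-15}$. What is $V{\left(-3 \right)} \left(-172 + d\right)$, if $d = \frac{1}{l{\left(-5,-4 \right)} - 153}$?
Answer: $- \frac{64501}{1875} \approx -34.401$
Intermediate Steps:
$V{\left(t \right)} = - \frac{t}{15}$ ($V{\left(t \right)} = t \left(- \frac{1}{15}\right) = - \frac{t}{15}$)
$l{\left(y,E \right)} = -6 - 6 E^{2} - 6 E y$ ($l{\left(y,E \right)} = \left(\left(E y + E^{2}\right) + 1\right) \left(-6\right) = \left(\left(E^{2} + E y\right) + 1\right) \left(-6\right) = \left(1 + E^{2} + E y\right) \left(-6\right) = -6 - 6 E^{2} - 6 E y$)
$d = - \frac{1}{375}$ ($d = \frac{1}{\left(-6 - 6 \left(-4\right)^{2} - \left(-24\right) \left(-5\right)\right) - 153} = \frac{1}{\left(-6 - 96 - 120\right) - 153} = \frac{1}{-222 - 153} = \frac{1}{-375} = - \frac{1}{375} \approx -0.0026667$)
$V{\left(-3 \right)} \left(-172 + d\right) = \left(- \frac{1}{15}\right) \left(-3\right) \left(-172 - \frac{1}{375}\right) = \frac{1}{5} \left(- \frac{64501}{375}\right) = - \frac{64501}{1875}$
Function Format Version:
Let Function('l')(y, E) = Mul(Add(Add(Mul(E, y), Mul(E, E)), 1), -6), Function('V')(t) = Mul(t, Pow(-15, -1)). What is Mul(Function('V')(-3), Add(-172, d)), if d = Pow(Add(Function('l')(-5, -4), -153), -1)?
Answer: Rational(-64501, 1875) ≈ -34.401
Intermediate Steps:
Function('V')(t) = Mul(Rational(-1, 15), t) (Function('V')(t) = Mul(t, Rational(-1, 15)) = Mul(Rational(-1, 15), t))
Function('l')(y, E) = Add(-6, Mul(-6, Pow(E, 2)), Mul(-6, E, y)) (Function('l')(y, E) = Mul(Add(Add(Mul(E, y), Pow(E, 2)), 1), -6) = Mul(Add(Add(Pow(E, 2), Mul(E, y)), 1), -6) = Mul(Add(1, Pow(E, 2), Mul(E, y)), -6) = Add(-6, Mul(-6, Pow(E, 2)), Mul(-6, E, y)))
d = Rational(-1, 375) (d = Pow(Add(Add(-6, Mul(-6, Pow(-4, 2)), Mul(-6, -4, -5)), -153), -1) = Pow(Add(Add(-6, Mul(-6, 16), -120), -153), -1) = Pow(Add(Add(-6, -96, -120), -153), -1) = Pow(Add(-222, -153), -1) = Pow(-375, -1) = Rational(-1, 375) ≈ -0.0026667)
Mul(Function('V')(-3), Add(-172, d)) = Mul(Mul(Rational(-1, 15), -3), Add(-172, Rational(-1, 375))) = Mul(Rational(1, 5), Rational(-64501, 375)) = Rational(-64501, 1875)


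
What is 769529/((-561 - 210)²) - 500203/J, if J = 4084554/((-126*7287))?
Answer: 45501751318442632/404671060719 ≈ 1.1244e+5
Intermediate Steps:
J = -680759/153027 (J = 4084554/(-918162) = 4084554*(-1/918162) = -680759/153027 ≈ -4.4486)
769529/((-561 - 210)²) - 500203/J = 769529/((-561 - 210)²) - 500203/(-680759/153027) = 769529/((-771)²) - 500203*(-153027/680759) = 769529/594441 + 76544564481/680759 = 45501751318442632/404671060719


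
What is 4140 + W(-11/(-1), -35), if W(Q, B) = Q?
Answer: 4151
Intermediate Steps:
4140 + W(-11/(-1), -35) = 4140 - 11/(-1) = 4140 - 11*(-1) = 4140 + 11 = 4151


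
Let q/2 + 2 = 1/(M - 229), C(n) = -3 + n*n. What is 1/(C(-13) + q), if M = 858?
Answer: 629/101900 ≈ 0.0061727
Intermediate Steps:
C(n) = -3 + n²
q = -2514/629 (q = -4 + 2/(858 - 229) = -4 + 2/629 = -2514/629 ≈ -3.9968)
1/(C(-13) + q) = 1/((-3 + (-13)²) - 2514/629) = 1/((-3 + 169) - 2514/629) = 1/(166 - 2514/629) = 1/(101900/629) = 629/101900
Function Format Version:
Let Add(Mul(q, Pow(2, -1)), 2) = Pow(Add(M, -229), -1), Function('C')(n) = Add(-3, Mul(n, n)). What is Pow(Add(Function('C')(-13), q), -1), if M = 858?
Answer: Rational(629, 101900) ≈ 0.0061727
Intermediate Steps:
Function('C')(n) = Add(-3, Pow(n, 2))
q = Rational(-2514, 629) (q = Add(-4, Mul(2, Pow(Add(858, -229), -1))) = Add(-4, Mul(2, Pow(629, -1))) = Add(-4, Mul(2, Rational(1, 629))) = Add(-4, Rational(2, 629)) = Rational(-2514, 629) ≈ -3.9968)
Pow(Add(Function('C')(-13), q), -1) = Pow(Add(Add(-3, Pow(-13, 2)), Rational(-2514, 629)), -1) = Pow(Add(Add(-3, 169), Rational(-2514, 629)), -1) = Pow(Add(166, Rational(-2514, 629)), -1) = Pow(Rational(101900, 629), -1) = Rational(629, 101900)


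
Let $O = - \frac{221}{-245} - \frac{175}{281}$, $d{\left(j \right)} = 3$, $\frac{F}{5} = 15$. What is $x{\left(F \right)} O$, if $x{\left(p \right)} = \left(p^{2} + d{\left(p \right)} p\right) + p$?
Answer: $\frac{22782810}{13769} \approx 1654.6$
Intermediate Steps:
$F = 75$ ($F = 5 \cdot 15 = 75$)
$O = \frac{19226}{68845}$ ($O = \left(-221\right) \left(- \frac{1}{245}\right) - \frac{175}{281} = \frac{221}{245} - \frac{175}{281} = \frac{19226}{68845} \approx 0.27926$)
$x{\left(p \right)} = p^{2} + 4 p$ ($x{\left(p \right)} = \left(p^{2} + 3 p\right) + p = p^{2} + 4 p$)
$x{\left(F \right)} O = 75 \left(4 + 75\right) \frac{19226}{68845} = 75 \cdot 79 \cdot \frac{19226}{68845} = 5925 \cdot \frac{19226}{68845} = \frac{22782810}{13769}$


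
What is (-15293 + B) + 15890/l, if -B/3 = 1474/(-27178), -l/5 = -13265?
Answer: -393802054164/25751155 ≈ -15293.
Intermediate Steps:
l = 66325 (l = -5*(-13265) = 66325)
B = 2211/13589 (B = -4422/(-27178) = -4422*(-1)/27178 = -3*(-737/13589) = 2211/13589 ≈ 0.16271)
(-15293 + B) + 15890/l = (-15293 + 2211/13589) + 15890/66325 = -207814366/13589 + 15890*(1/66325) = -207814366/13589 + 454/1895 = -393802054164/25751155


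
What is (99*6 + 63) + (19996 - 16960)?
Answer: 3693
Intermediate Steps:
(99*6 + 63) + (19996 - 16960) = (594 + 63) + 3036 = 657 + 3036 = 3693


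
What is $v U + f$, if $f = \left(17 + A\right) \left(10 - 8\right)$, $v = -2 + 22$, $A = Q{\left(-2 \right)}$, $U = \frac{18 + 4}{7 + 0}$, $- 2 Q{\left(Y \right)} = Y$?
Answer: $\frac{692}{7} \approx 98.857$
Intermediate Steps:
$Q{\left(Y \right)} = - \frac{Y}{2}$
$U = \frac{22}{7} \approx 3.1429$
$A = 1$ ($A = \left(- \frac{1}{2}\right) \left(-2\right) = 1$)
$v = 20$
$f = 36$ ($f = \left(17 + 1\right) \left(10 - 8\right) = 18 \cdot 2 = 36$)
$v U + f = 20 \cdot \frac{22}{7} + 36 = \frac{440}{7} + 36 = \frac{692}{7}$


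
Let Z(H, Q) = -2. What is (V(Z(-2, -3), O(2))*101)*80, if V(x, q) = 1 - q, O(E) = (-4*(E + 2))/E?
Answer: 72720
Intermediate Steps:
O(E) = (-8 - 4*E)/E (O(E) = (-4*(2 + E))/E = (-8 - 4*E)/E)
(V(Z(-2, -3), O(2))*101)*80 = ((1 - (-4 - 8/2))*101)*80 = ((1 - (-4 - 8*½))*101)*80 = ((1 - (-4 - 4))*101)*80 = ((1 - 1*(-8))*101)*80 = ((1 + 8)*101)*80 = (9*101)*80 = 909*80 = 72720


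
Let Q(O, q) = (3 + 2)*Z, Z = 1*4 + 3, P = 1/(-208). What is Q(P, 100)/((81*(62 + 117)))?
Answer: 35/14499 ≈ 0.0024140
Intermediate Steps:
P = -1/208 ≈ -0.0048077
Z = 7 (Z = 4 + 3 = 7)
Q(O, q) = 35 (Q(O, q) = (3 + 2)*7 = 5*7 = 35)
Q(P, 100)/((81*(62 + 117))) = 35/((81*(62 + 117))) = 35/((81*179)) = 35/14499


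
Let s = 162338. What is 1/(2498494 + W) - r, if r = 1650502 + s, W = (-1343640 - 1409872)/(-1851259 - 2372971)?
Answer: -9566552523941995325/5277108031566 ≈ -1.8128e+6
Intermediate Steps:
W = 1376756/2112115 (W = -2753512/(-4224230) = -2753512*(-1/4224230) = 1376756/2112115 ≈ 0.65184)
r = 1812840 (r = 1650502 + 162338 = 1812840)
1/(2498494 + W) - r = 1/(2498494 + 1376756/2112115) - 1*1812840 = 1/(5277108031566/2112115) - 1812840 = 2112115/5277108031566 - 1812840 = -9566552523941995325/5277108031566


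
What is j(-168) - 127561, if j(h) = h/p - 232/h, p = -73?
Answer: -195545368/1533 ≈ -1.2756e+5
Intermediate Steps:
j(h) = -232/h - h/73 (j(h) = h/(-73) - 232/h = h*(-1/73) - 232/h = -h/73 - 232/h = -232/h - h/73)
j(-168) - 127561 = (-232/(-168) - 1/73*(-168)) - 127561 = (-232*(-1/168) + 168/73) - 127561 = (29/21 + 168/73) - 127561 = 5645/1533 - 127561 = -195545368/1533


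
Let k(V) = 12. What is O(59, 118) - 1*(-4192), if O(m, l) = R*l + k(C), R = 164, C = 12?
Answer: 23556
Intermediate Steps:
O(m, l) = 12 + 164*l (O(m, l) = 164*l + 12 = 12 + 164*l)
O(59, 118) - 1*(-4192) = (12 + 164*118) - 1*(-4192) = (12 + 19352) + 4192 = 19364 + 4192 = 23556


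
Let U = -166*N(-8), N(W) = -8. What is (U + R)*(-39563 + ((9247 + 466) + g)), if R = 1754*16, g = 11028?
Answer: -553216224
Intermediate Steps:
U = 1328 (U = -166*(-8) = 1328)
R = 28064
(U + R)*(-39563 + ((9247 + 466) + g)) = (1328 + 28064)*(-39563 + ((9247 + 466) + 11028)) = 29392*(-39563 + (9713 + 11028)) = 29392*(-39563 + 20741) = 29392*(-18822) = -553216224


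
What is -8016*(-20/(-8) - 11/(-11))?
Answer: -28056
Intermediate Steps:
-8016*(-20/(-8) - 11/(-11)) = -8016*(-20*(-1/8) - 11*(-1/11)) = -8016*(5/2 + 1) = -8016*7/2 = -28056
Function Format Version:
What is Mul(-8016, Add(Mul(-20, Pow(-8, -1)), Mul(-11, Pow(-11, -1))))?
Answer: -28056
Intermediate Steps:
Mul(-8016, Add(Mul(-20, Pow(-8, -1)), Mul(-11, Pow(-11, -1)))) = Mul(-8016, Add(Mul(-20, Rational(-1, 8)), Mul(-11, Rational(-1, 11)))) = Mul(-8016, Add(Rational(5, 2), 1)) = Mul(-8016, Rational(7, 2)) = -28056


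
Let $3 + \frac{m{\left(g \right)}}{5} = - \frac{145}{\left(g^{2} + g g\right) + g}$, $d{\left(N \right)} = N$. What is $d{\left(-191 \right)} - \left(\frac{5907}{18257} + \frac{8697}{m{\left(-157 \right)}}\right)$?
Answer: $\frac{5225392767229}{13470744880} \approx 387.91$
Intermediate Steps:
$m{\left(g \right)} = -15 - \frac{725}{g + 2 g^{2}}$ ($m{\left(g \right)} = -15 + 5 \left(- \frac{145}{\left(g^{2} + g g\right) + g}\right) = -15 + 5 \left(- \frac{145}{\left(g^{2} + g^{2}\right) + g}\right) = -15 + 5 \left(- \frac{145}{2 g^{2} + g}\right) = -15 + 5 \left(- \frac{145}{g + 2 g^{2}}\right) = -15 - \frac{725}{g + 2 g^{2}}$)
$d{\left(-191 \right)} - \left(\frac{5907}{18257} + \frac{8697}{m{\left(-157 \right)}}\right) = -191 - \left(\frac{5907}{18257} + 8697 \left(- \frac{157 \left(1 + 2 \left(-157\right)\right)}{5 \left(-145 - 6 \left(-157\right)^{2} - -471\right)}\right)\right) = -191 - \left(\frac{5907}{18257} + \frac{8697}{5 \left(- \frac{1}{157}\right) \frac{1}{1 - 314} \left(-145 - 147894 + 471\right)}\right) = -191 - \left(\frac{5907}{18257} + \frac{8697}{5 \left(- \frac{1}{157}\right) \frac{1}{-313} \left(-145 - 147894 + 471\right)}\right) = -191 - \left(\frac{5907}{18257} + \frac{8697}{5 \left(- \frac{1}{157}\right) \left(- \frac{1}{313}\right) \left(-147568\right)}\right) = -191 - \left(\frac{5907}{18257} + \frac{8697}{- \frac{737840}{49141}}\right) = -191 - - \frac{7798305039309}{13470744880} = -191 + \left(- \frac{5907}{18257} + \frac{427379277}{737840}\right) = -191 + \frac{7798305039309}{13470744880} = \frac{5225392767229}{13470744880}$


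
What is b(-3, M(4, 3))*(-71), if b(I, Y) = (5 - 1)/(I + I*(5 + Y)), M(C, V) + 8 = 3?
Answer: 284/3 ≈ 94.667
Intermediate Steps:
M(C, V) = -5 (M(C, V) = -8 + 3 = -5)
b(I, Y) = 4/(I + I*(5 + Y))
b(-3, M(4, 3))*(-71) = (4/(-3*(6 - 5)))*(-71) = (4*(-1/3)/1)*(-71) = (4*(-1/3)*1)*(-71) = -4/3*(-71) = 284/3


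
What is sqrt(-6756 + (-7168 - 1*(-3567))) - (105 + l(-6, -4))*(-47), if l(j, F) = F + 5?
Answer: 4982 + I*sqrt(10357) ≈ 4982.0 + 101.77*I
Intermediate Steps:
l(j, F) = 5 + F
sqrt(-6756 + (-7168 - 1*(-3567))) - (105 + l(-6, -4))*(-47) = sqrt(-6756 + (-7168 - 1*(-3567))) - (105 + (5 - 4))*(-47) = sqrt(-6756 + (-7168 + 3567)) - (105 + 1)*(-47) = sqrt(-6756 - 3601) - 106*(-47) = sqrt(-10357) - 1*(-4982) = I*sqrt(10357) + 4982 = 4982 + I*sqrt(10357)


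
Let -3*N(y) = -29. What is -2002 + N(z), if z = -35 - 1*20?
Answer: -5977/3 ≈ -1992.3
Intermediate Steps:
z = -55 (z = -35 - 20 = -55)
N(y) = 29/3 (N(y) = -⅓*(-29) = 29/3)
-2002 + N(z) = -2002 + 29/3 = -5977/3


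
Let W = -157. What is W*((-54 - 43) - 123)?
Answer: 34540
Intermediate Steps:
W*((-54 - 43) - 123) = -157*((-54 - 43) - 123) = -157*(-97 - 123) = -157*(-220) = 34540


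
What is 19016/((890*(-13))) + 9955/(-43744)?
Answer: -473507627/253059040 ≈ -1.8711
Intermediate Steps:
19016/((890*(-13))) + 9955/(-43744) = 19016/(-11570) + 9955*(-1/43744) = 19016*(-1/11570) - 9955/43744 = -9508/5785 - 9955/43744 = -473507627/253059040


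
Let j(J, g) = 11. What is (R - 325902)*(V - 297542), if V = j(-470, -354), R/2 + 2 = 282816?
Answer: -71325916506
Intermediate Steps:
R = 565628 (R = -4 + 2*282816 = -4 + 565632 = 565628)
V = 11
(R - 325902)*(V - 297542) = (565628 - 325902)*(11 - 297542) = 239726*(-297531) = -71325916506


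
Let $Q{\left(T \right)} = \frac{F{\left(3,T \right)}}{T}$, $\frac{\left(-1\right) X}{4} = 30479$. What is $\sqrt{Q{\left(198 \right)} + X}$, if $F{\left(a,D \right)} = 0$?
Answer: $2 i \sqrt{30479} \approx 349.16 i$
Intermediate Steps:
$X = -121916$ ($X = \left(-4\right) 30479 = -121916$)
$Q{\left(T \right)} = 0$ ($Q{\left(T \right)} = \frac{0}{T} = 0$)
$\sqrt{Q{\left(198 \right)} + X} = \sqrt{0 - 121916} = \sqrt{-121916} = 2 i \sqrt{30479}$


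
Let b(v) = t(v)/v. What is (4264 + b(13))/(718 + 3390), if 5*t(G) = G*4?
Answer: 5331/5135 ≈ 1.0382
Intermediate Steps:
t(G) = 4*G/5 (t(G) = (G*4)/5 = (4*G)/5 = 4*G/5)
b(v) = ⅘ (b(v) = (4*v/5)/v = ⅘)
(4264 + b(13))/(718 + 3390) = (4264 + ⅘)/(718 + 3390) = (21324/5)/4108 = (21324/5)*(1/4108) = 5331/5135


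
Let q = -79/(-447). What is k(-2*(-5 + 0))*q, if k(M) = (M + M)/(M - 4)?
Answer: 790/1341 ≈ 0.58911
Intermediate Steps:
k(M) = 2*M/(-4 + M) (k(M) = (2*M)/(-4 + M) = 2*M/(-4 + M))
q = 79/447 (q = -79*(-1/447) = 79/447 ≈ 0.17673)
k(-2*(-5 + 0))*q = (2*(-2*(-5 + 0))/(-4 - 2*(-5 + 0)))*(79/447) = (2*(-2*(-5))/(-4 - 2*(-5)))*(79/447) = (2*10/(-4 + 10))*(79/447) = (2*10/6)*(79/447) = (2*10*(⅙))*(79/447) = (10/3)*(79/447) = 790/1341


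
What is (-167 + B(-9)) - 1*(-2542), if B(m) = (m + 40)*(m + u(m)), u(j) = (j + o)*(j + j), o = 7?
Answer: 3212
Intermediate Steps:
u(j) = 2*j*(7 + j) (u(j) = (j + 7)*(j + j) = (7 + j)*(2*j) = 2*j*(7 + j))
B(m) = (40 + m)*(m + 2*m*(7 + m)) (B(m) = (m + 40)*(m + 2*m*(7 + m)) = (40 + m)*(m + 2*m*(7 + m)))
(-167 + B(-9)) - 1*(-2542) = (-167 - 9*(600 + 2*(-9)**2 + 95*(-9))) - 1*(-2542) = (-167 - 9*(600 + 2*81 - 855)) + 2542 = (-167 - 9*(600 + 162 - 855)) + 2542 = (-167 - 9*(-93)) + 2542 = (-167 + 837) + 2542 = 670 + 2542 = 3212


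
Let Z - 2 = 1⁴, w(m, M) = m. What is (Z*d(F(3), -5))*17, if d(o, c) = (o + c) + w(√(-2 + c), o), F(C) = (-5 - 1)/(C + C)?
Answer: -306 + 51*I*√7 ≈ -306.0 + 134.93*I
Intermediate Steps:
Z = 3 (Z = 2 + 1⁴ = 2 + 1 = 3)
F(C) = -3/C (F(C) = -6*1/(2*C) = -3/C)
d(o, c) = c + o + √(-2 + c) (d(o, c) = (o + c) + √(-2 + c) = (c + o) + √(-2 + c) = c + o + √(-2 + c))
(Z*d(F(3), -5))*17 = (3*(-5 - 3/3 + √(-2 - 5)))*17 = (3*(-5 - 3*⅓ + √(-7)))*17 = (3*(-5 - 1 + I*√7))*17 = (3*(-6 + I*√7))*17 = (-18 + 3*I*√7)*17 = -306 + 51*I*√7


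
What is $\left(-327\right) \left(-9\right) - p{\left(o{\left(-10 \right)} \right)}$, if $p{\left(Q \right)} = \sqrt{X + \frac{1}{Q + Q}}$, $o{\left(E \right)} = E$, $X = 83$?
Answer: $2943 - \frac{\sqrt{8295}}{10} \approx 2933.9$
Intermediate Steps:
$p{\left(Q \right)} = \sqrt{83 + \frac{1}{2 Q}}$ ($p{\left(Q \right)} = \sqrt{83 + \frac{1}{Q + Q}} = \sqrt{83 + \frac{1}{2 Q}}$)
$\left(-327\right) \left(-9\right) - p{\left(o{\left(-10 \right)} \right)} = \left(-327\right) \left(-9\right) - \frac{\sqrt{332 + \frac{2}{-10}}}{2} = 2943 - \frac{\sqrt{332 + 2 \left(- \frac{1}{10}\right)}}{2} = 2943 - \frac{\sqrt{332 - \frac{1}{5}}}{2} = 2943 - \frac{\sqrt{\frac{1659}{5}}}{2} = 2943 - \frac{\frac{1}{5} \sqrt{8295}}{2} = 2943 - \frac{\sqrt{8295}}{10}$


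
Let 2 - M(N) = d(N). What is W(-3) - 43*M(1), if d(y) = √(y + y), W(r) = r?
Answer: -89 + 43*√2 ≈ -28.189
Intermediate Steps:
d(y) = √2*√y (d(y) = √(2*y) = √2*√y)
M(N) = 2 - √2*√N
W(-3) - 43*M(1) = -3 - 43*(2 - √2*√1) = -3 - 43*(2 - 1*√2*1) = -3 - 43*(2 - √2) = -3 + (-86 + 43*√2) = -89 + 43*√2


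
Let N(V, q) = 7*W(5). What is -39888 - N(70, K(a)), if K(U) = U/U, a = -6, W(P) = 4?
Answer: -39916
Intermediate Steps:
K(U) = 1
N(V, q) = 28 (N(V, q) = 7*4 = 28)
-39888 - N(70, K(a)) = -39888 - 1*28 = -39888 - 28 = -39916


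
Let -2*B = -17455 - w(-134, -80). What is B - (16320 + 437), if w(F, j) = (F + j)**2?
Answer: 29737/2 ≈ 14869.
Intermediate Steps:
B = 63251/2 (B = -(-17455 - (-134 - 80)**2)/2 = -(-17455 - 1*(-214)**2)/2 = -(-17455 - 1*45796)/2 = -(-17455 - 45796)/2 = -1/2*(-63251) = 63251/2 ≈ 31626.)
B - (16320 + 437) = 63251/2 - (16320 + 437) = 63251/2 - 1*16757 = 63251/2 - 16757 = 29737/2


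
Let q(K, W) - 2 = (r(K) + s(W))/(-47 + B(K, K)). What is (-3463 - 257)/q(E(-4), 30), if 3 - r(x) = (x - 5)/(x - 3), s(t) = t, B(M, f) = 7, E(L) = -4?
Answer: -520800/169 ≈ -3081.7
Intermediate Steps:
r(x) = 3 - (-5 + x)/(-3 + x) (r(x) = 3 - (x - 5)/(x - 3) = 3 - (-5 + x)/(-3 + x))
q(K, W) = 2 - W/40 - (-2 + K)/(20*(-3 + K)) (q(K, W) = 2 + (2*(-2 + K)/(-3 + K) + W)/(-47 + 7) = 2 + (W + 2*(-2 + K)/(-3 + K))/(-40) = 2 + (W + 2*(-2 + K)/(-3 + K))*(-1/40) = 2 + (-W/40 - (-2 + K)/(20*(-3 + K))) = 2 - W/40 - (-2 + K)/(20*(-3 + K)))
(-3463 - 257)/q(E(-4), 30) = (-3463 - 257)/(((4 - 2*(-4) - (-80 + 30)*(-3 - 4))/(40*(-3 - 4)))) = -3720*(-280/(4 + 8 - 1*(-50)*(-7))) = -3720*(-280/(4 + 8 - 350)) = -3720/((1/40)*(-⅐)*(-338)) = -3720/169/140 = -3720*140/169 = -520800/169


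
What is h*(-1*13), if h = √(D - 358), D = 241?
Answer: -39*I*√13 ≈ -140.62*I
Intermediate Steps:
h = 3*I*√13 (h = √(241 - 358) = √(-117) = 3*I*√13 ≈ 10.817*I)
h*(-1*13) = (3*I*√13)*(-1*13) = (3*I*√13)*(-13) = -39*I*√13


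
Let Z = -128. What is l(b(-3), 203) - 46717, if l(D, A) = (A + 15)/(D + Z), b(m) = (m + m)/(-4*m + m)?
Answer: -9016708/193 ≈ -46719.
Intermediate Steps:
b(m) = -2/3 (b(m) = (2*m)/((-3*m)) = (2*m)*(-1/(3*m)) = -2/3)
l(D, A) = (15 + A)/(-128 + D) (l(D, A) = (A + 15)/(D - 128) = (15 + A)/(-128 + D))
l(b(-3), 203) - 46717 = (15 + 203)/(-128 - 2/3) - 46717 = 218/(-386/3) - 46717 = -3/386*218 - 46717 = -327/193 - 46717 = -9016708/193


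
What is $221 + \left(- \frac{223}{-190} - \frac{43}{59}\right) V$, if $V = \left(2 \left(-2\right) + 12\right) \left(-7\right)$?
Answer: $\frac{1099069}{5605} \approx 196.09$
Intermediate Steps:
$V = -56$ ($V = \left(-4 + 12\right) \left(-7\right) = 8 \left(-7\right) = -56$)
$221 + \left(- \frac{223}{-190} - \frac{43}{59}\right) V = 221 + \left(- \frac{223}{-190} - \frac{43}{59}\right) \left(-56\right) = 221 + \left(\left(-223\right) \left(- \frac{1}{190}\right) - \frac{43}{59}\right) \left(-56\right) = 221 + \left(\frac{223}{190} - \frac{43}{59}\right) \left(-56\right) = 221 + \frac{4987}{11210} \left(-56\right) = 221 - \frac{139636}{5605} = \frac{1099069}{5605}$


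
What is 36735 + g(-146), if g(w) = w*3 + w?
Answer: 36151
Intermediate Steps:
g(w) = 4*w (g(w) = 3*w + w = 4*w)
36735 + g(-146) = 36735 + 4*(-146) = 36735 - 584 = 36151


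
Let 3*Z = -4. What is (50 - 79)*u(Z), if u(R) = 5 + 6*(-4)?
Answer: 551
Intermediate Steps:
Z = -4/3 (Z = (1/3)*(-4) = -4/3 ≈ -1.3333)
u(R) = -19 (u(R) = 5 - 24 = -19)
(50 - 79)*u(Z) = (50 - 79)*(-19) = -29*(-19) = 551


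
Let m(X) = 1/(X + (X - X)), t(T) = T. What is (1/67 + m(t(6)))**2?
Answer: 5329/161604 ≈ 0.032976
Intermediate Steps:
m(X) = 1/X (m(X) = 1/(X + 0) = 1/X)
(1/67 + m(t(6)))**2 = (1/67 + 1/6)**2 = (73/402)**2 = 5329/161604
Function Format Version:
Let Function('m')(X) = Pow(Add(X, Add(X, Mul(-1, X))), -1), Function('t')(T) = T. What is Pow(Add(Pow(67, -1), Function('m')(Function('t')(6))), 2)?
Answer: Rational(5329, 161604) ≈ 0.032976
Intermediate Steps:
Function('m')(X) = Pow(X, -1) (Function('m')(X) = Pow(Add(X, 0), -1) = Pow(X, -1))
Pow(Add(Pow(67, -1), Function('m')(Function('t')(6))), 2) = Pow(Add(Pow(67, -1), Pow(6, -1)), 2) = Pow(Add(Rational(1, 67), Rational(1, 6)), 2) = Pow(Rational(73, 402), 2) = Rational(5329, 161604)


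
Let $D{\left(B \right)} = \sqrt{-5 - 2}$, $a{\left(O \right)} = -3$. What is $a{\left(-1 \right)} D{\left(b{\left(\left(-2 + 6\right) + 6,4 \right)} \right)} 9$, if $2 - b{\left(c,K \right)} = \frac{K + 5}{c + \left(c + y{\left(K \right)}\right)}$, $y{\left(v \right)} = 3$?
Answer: $- 27 i \sqrt{7} \approx - 71.435 i$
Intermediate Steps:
$b{\left(c,K \right)} = 2 - \frac{5 + K}{3 + 2 c}$ ($b{\left(c,K \right)} = 2 - \frac{K + 5}{c + \left(c + 3\right)} = 2 - \frac{5 + K}{c + \left(3 + c\right)} = 2 - \frac{5 + K}{3 + 2 c}$)
$D{\left(B \right)} = i \sqrt{7}$ ($D{\left(B \right)} = \sqrt{-7} = i \sqrt{7}$)
$a{\left(-1 \right)} D{\left(b{\left(\left(-2 + 6\right) + 6,4 \right)} \right)} 9 = - 3 i \sqrt{7} \cdot 9 = - 27 i \sqrt{7}$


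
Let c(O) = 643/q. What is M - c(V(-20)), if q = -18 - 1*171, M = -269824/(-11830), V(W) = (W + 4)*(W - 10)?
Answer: 4185959/159705 ≈ 26.211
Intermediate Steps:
V(W) = (-10 + W)*(4 + W) (V(W) = (4 + W)*(-10 + W) = (-10 + W)*(4 + W))
M = 134912/5915 (M = -269824*(-1/11830) = 134912/5915 ≈ 22.808)
q = -189 (q = -18 - 171 = -189)
c(O) = -643/189 (c(O) = 643/(-189) = 643*(-1/189) = -643/189)
M - c(V(-20)) = 134912/5915 - 1*(-643/189) = 134912/5915 + 643/189 = 4185959/159705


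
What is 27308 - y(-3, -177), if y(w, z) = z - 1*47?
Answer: 27532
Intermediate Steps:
y(w, z) = -47 + z (y(w, z) = z - 47 = -47 + z)
27308 - y(-3, -177) = 27308 - (-47 - 177) = 27308 - 1*(-224) = 27308 + 224 = 27532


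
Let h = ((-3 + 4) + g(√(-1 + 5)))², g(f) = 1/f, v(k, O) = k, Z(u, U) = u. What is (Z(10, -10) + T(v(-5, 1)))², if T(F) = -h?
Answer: 961/16 ≈ 60.063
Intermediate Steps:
h = 9/4 (h = ((-3 + 4) + 1/(√(-1 + 5)))² = (1 + 1/(√4))² = (1 + 1/2)² = (1 + ½)² = (3/2)² = 9/4 ≈ 2.2500)
T(F) = -9/4 (T(F) = -1*9/4 = -9/4)
(Z(10, -10) + T(v(-5, 1)))² = (10 - 9/4)² = (31/4)² = 961/16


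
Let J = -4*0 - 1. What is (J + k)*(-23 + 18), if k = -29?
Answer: 150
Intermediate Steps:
J = -1 (J = 0 - 1 = -1)
(J + k)*(-23 + 18) = (-1 - 29)*(-23 + 18) = -30*(-5) = 150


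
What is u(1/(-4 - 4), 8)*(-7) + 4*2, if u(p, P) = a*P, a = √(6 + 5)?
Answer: 8 - 56*√11 ≈ -177.73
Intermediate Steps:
a = √11 ≈ 3.3166
u(p, P) = P*√11 (u(p, P) = √11*P = P*√11)
u(1/(-4 - 4), 8)*(-7) + 4*2 = (8*√11)*(-7) + 4*2 = -56*√11 + 8 = 8 - 56*√11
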